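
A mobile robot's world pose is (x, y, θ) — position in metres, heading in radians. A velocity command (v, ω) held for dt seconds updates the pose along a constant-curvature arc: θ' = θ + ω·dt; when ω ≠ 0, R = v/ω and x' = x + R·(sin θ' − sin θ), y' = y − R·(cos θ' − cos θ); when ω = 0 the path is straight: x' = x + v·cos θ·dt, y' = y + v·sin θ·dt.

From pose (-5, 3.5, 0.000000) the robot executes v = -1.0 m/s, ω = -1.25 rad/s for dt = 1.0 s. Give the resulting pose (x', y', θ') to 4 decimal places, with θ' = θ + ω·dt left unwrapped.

θ' = 0.0000 + -1.25·1.0 = -1.2500
R = v/ω = -1.0/-1.25 = 0.8000
x' = -5 + 0.8000·(sin -1.2500 − sin 0.0000) = -5.7592
y' = 3.5 − 0.8000·(cos -1.2500 − cos 0.0000) = 4.0477

(-5.7592, 4.0477, -1.2500)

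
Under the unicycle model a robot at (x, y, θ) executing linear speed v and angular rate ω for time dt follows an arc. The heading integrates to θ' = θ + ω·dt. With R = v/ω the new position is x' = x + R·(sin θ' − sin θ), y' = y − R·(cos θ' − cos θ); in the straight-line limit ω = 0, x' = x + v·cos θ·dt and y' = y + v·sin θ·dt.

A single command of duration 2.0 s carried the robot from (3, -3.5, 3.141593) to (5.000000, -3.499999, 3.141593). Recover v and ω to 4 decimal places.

Δθ = 3.141593 − 3.141593 = 0.000000
ω = Δθ/dt = 0.000000/2.0 = 0.0000
ω = 0 → v = (Δx·cos θ + Δy·sin θ)/dt = -1.0000

v = -1.0000, ω = 0.0000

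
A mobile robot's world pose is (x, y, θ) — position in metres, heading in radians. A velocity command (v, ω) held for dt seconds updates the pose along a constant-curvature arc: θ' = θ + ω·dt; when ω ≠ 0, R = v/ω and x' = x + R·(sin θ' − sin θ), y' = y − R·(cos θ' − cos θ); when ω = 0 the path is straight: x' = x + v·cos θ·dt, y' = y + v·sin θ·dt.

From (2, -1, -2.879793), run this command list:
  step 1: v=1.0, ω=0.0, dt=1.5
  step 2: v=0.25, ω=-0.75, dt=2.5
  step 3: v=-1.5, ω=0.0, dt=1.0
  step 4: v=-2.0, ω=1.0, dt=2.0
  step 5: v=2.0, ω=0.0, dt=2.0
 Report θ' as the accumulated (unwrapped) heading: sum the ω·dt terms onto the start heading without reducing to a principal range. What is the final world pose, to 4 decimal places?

(-0.8836, -5.9967, -2.7548)

step 1: θ'=-2.8798 (straight) → pose (0.5511, -1.3882, -2.8798)
step 2: θ'=-4.7548 (R=-0.3333) → pose (0.1318, -1.0521, -4.7548)
step 3: θ'=-4.7548 (straight) → pose (0.0682, -2.5508, -4.7548)
step 4: θ'=-2.7548 (R=-2.0000) → pose (2.8209, -4.4878, -2.7548)
step 5: θ'=-2.7548 (straight) → pose (-0.8836, -5.9967, -2.7548)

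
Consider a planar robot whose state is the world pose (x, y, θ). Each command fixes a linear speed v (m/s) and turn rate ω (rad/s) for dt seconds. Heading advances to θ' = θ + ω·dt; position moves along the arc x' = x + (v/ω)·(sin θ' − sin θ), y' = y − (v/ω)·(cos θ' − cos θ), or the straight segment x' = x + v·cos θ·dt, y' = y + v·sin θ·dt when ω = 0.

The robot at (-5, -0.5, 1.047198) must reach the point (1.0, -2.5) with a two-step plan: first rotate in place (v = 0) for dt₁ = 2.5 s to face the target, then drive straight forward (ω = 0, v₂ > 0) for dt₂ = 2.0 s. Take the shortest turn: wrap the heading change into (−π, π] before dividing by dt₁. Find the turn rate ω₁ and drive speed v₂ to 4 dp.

heading to target = atan2(-2.5−-0.5, 1−-5) = -0.3218
Δθ = wrap(-0.3218 − 1.0472) = -1.3689; ω₁ = Δθ/dt₁ = -0.5476
distance = √((1−-5)² + (-2.5−-0.5)²) = 6.3246; v₂ = distance/dt₂ = 3.1623

ω₁ = -0.5476, v₂ = 3.1623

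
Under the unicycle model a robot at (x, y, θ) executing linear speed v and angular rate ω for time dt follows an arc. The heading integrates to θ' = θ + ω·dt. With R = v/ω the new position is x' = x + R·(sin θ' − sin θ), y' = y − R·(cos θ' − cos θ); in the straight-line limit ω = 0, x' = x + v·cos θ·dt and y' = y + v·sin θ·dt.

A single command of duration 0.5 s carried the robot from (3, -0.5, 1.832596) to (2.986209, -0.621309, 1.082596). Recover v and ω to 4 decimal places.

v = -0.2500, ω = -1.5000

Δθ = 1.082596 − 1.832596 = -0.750000
ω = Δθ/dt = -0.750000/0.5 = -1.5000
R = −Δy/(cos θ' − cos θ) = 0.1667
v = R·ω = 0.1667·-1.5000 = -0.2500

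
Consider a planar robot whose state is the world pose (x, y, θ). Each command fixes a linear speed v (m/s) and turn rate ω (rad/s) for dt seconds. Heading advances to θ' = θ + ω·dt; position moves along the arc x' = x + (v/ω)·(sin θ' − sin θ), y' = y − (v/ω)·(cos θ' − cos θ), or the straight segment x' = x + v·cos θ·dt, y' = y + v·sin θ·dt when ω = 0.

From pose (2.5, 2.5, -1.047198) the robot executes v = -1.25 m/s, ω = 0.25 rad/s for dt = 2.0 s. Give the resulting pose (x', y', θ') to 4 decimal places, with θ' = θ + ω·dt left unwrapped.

(0.7714, 4.2699, -0.5472)

θ' = -1.0472 + 0.25·2.0 = -0.5472
R = v/ω = -1.25/0.25 = -5.0000
x' = 2.5 + -5.0000·(sin -0.5472 − sin -1.0472) = 0.7714
y' = 2.5 − -5.0000·(cos -0.5472 − cos -1.0472) = 4.2699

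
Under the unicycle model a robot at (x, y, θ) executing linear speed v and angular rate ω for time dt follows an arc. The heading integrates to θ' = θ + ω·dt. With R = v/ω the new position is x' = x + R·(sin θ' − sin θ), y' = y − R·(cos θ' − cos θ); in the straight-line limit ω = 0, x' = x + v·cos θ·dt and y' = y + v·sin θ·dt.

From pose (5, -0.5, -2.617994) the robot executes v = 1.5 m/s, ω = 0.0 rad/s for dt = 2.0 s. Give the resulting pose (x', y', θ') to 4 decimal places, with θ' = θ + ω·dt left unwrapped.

θ' = -2.6180 + 0.0·2.0 = -2.6180
ω = 0 → straight: x' = 5 + 1.5·cos(-2.6180)·2.0 = 2.4019
y' = -0.5 + 1.5·sin(-2.6180)·2.0 = -2.0000

(2.4019, -2.0000, -2.6180)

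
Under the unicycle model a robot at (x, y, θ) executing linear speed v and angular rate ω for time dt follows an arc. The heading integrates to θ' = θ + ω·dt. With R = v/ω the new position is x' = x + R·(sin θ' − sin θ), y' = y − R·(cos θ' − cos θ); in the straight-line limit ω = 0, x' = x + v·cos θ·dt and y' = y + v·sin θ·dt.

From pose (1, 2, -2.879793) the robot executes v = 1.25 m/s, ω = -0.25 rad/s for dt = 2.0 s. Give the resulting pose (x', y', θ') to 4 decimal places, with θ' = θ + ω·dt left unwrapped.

θ' = -2.8798 + -0.25·2.0 = -3.3798
R = v/ω = 1.25/-0.25 = -5.0000
x' = 1 + -5.0000·(sin -3.3798 − sin -2.8798) = -1.4739
y' = 2 − -5.0000·(cos -3.3798 − cos -2.8798) = 1.9708

(-1.4739, 1.9708, -3.3798)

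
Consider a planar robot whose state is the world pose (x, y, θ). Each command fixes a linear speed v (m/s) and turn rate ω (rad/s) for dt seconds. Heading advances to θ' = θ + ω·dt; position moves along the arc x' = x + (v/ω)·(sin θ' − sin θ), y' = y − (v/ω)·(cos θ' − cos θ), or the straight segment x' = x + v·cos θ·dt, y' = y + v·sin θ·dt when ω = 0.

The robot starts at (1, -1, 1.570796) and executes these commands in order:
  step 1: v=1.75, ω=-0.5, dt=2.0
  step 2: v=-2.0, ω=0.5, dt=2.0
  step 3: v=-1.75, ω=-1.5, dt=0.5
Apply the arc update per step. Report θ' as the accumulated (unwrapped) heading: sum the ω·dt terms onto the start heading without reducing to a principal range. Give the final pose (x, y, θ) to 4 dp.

step 1: θ'=0.5708 (R=-3.5000) → pose (2.6089, 1.9451, 0.5708)
step 2: θ'=1.5708 (R=-4.0000) → pose (0.7702, -1.4207, 1.5708)
step 3: θ'=0.8208 (R=1.1667) → pose (0.4571, -2.2160, 0.8208)

(0.4571, -2.2160, 0.8208)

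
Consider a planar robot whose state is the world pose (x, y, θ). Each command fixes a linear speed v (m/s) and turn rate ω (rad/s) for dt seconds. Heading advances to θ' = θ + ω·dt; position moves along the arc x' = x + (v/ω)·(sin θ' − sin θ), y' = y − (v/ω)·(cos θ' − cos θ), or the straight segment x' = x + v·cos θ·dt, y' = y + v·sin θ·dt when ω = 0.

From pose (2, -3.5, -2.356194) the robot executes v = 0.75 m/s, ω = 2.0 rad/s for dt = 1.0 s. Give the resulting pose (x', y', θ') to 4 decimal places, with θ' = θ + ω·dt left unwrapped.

(2.1344, -4.1166, -0.3562)

θ' = -2.3562 + 2.0·1.0 = -0.3562
R = v/ω = 0.75/2.0 = 0.3750
x' = 2 + 0.3750·(sin -0.3562 − sin -2.3562) = 2.1344
y' = -3.5 − 0.3750·(cos -0.3562 − cos -2.3562) = -4.1166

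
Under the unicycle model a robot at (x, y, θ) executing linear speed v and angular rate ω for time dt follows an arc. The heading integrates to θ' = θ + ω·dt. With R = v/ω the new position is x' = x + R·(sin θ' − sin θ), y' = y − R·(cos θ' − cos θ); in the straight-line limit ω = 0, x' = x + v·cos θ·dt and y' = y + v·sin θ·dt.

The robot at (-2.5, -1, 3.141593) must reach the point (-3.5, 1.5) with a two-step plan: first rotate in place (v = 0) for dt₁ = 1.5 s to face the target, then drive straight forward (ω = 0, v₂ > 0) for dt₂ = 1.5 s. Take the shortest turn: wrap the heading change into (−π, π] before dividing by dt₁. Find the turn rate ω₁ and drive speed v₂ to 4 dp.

heading to target = atan2(1.5−-1, -3.5−-2.5) = 1.9513
Δθ = wrap(1.9513 − 3.1416) = -1.1903; ω₁ = Δθ/dt₁ = -0.7935
distance = √((-3.5−-2.5)² + (1.5−-1)²) = 2.6926; v₂ = distance/dt₂ = 1.7951

ω₁ = -0.7935, v₂ = 1.7951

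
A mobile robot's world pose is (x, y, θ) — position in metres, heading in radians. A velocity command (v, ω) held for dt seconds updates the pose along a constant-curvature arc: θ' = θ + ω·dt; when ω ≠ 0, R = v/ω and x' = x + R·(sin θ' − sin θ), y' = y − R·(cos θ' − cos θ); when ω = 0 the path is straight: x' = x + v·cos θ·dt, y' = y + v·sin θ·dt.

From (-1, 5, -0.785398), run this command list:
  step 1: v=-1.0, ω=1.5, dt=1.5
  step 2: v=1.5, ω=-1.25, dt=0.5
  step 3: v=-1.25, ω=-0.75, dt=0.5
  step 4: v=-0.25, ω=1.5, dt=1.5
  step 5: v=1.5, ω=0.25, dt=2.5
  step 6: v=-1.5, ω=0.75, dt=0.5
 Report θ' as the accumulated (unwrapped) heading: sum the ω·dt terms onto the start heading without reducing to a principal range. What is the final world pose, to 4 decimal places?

step 1: θ'=1.4646 (R=-0.6667) → pose (-2.1343, 4.5993, 1.4646)
step 2: θ'=0.8396 (R=-1.2000) → pose (-1.8343, 5.2734, 0.8396)
step 3: θ'=0.4646 (R=1.6667) → pose (-2.3282, 4.8963, 0.4646)
step 4: θ'=2.7146 (R=-0.1667) → pose (-2.3225, 4.5956, 2.7146)
step 5: θ'=3.3396 (R=6.0000) → pose (-5.9876, 5.0171, 3.3396)
step 6: θ'=3.7146 (R=-2.0000) → pose (-5.2967, 5.2974, 3.7146)

(-5.2967, 5.2974, 3.7146)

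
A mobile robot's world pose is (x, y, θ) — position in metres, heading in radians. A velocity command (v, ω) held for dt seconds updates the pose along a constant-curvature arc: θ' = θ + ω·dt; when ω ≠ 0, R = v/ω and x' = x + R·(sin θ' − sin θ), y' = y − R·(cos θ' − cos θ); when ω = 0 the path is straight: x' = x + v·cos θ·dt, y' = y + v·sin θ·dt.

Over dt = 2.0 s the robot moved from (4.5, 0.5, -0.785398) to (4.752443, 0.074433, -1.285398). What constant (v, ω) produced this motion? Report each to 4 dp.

v = 0.2500, ω = -0.2500

Δθ = -1.285398 − -0.785398 = -0.500000
ω = Δθ/dt = -0.500000/2.0 = -0.2500
R = −Δy/(cos θ' − cos θ) = -1.0000
v = R·ω = -1.0000·-0.2500 = 0.2500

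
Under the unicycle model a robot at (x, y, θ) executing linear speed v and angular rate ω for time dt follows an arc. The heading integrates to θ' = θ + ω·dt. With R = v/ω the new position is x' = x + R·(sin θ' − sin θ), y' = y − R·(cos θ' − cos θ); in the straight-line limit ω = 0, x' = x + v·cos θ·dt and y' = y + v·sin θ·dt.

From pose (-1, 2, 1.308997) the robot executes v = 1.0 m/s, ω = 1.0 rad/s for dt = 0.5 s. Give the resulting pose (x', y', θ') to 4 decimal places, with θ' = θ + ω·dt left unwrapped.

(-0.9942, 2.4948, 1.8090)

θ' = 1.3090 + 1.0·0.5 = 1.8090
R = v/ω = 1.0/1.0 = 1.0000
x' = -1 + 1.0000·(sin 1.8090 − sin 1.3090) = -0.9942
y' = 2 − 1.0000·(cos 1.8090 − cos 1.3090) = 2.4948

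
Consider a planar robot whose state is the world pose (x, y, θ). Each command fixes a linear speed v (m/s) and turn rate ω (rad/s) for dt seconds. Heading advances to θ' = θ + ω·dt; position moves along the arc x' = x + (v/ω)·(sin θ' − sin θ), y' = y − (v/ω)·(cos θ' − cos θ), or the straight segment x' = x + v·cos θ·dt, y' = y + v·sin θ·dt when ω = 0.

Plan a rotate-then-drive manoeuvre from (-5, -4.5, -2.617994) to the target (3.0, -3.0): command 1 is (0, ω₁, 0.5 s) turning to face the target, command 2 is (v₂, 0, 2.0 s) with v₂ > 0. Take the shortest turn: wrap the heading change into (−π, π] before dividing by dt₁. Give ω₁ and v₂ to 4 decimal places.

ω₁ = 5.6067, v₂ = 4.0697

heading to target = atan2(-3−-4.5, 3−-5) = 0.1853
Δθ = wrap(0.1853 − -2.6180) = 2.8033; ω₁ = Δθ/dt₁ = 5.6067
distance = √((3−-5)² + (-3−-4.5)²) = 8.1394; v₂ = distance/dt₂ = 4.0697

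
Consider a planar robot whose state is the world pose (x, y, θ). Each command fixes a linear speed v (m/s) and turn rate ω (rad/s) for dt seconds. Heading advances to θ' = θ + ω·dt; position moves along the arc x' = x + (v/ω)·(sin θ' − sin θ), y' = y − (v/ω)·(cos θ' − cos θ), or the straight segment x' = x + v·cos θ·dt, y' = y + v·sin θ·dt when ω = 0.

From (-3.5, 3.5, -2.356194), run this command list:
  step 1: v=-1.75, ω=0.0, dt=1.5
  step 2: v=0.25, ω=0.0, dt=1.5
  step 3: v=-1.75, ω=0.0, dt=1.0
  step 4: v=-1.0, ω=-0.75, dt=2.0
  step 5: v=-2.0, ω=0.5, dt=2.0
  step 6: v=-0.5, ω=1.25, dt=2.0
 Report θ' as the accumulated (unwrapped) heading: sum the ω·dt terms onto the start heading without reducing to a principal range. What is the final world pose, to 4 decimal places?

(4.9193, 6.3347, -0.3562)

step 1: θ'=-2.3562 (straight) → pose (-1.6438, 5.3562, -2.3562)
step 2: θ'=-2.3562 (straight) → pose (-1.9090, 5.0910, -2.3562)
step 3: θ'=-2.3562 (straight) → pose (-0.6716, 6.3284, -2.3562)
step 4: θ'=-3.8562 (R=1.3333) → pose (1.1450, 6.3928, -3.8562)
step 5: θ'=-2.8562 (R=-4.0000) → pose (4.8924, 5.5760, -2.8562)
step 6: θ'=-0.3562 (R=-0.4000) → pose (4.9193, 6.3347, -0.3562)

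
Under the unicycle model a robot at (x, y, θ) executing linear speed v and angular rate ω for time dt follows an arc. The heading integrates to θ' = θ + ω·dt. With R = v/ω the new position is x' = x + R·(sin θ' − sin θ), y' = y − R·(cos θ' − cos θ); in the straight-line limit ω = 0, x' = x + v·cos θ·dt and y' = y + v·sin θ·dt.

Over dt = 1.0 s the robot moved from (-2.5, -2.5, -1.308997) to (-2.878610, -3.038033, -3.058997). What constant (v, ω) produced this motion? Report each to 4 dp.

v = 0.7500, ω = -1.7500

Δθ = -3.058997 − -1.308997 = -1.750000
ω = Δθ/dt = -1.750000/1.0 = -1.7500
R = −Δy/(cos θ' − cos θ) = -0.4286
v = R·ω = -0.4286·-1.7500 = 0.7500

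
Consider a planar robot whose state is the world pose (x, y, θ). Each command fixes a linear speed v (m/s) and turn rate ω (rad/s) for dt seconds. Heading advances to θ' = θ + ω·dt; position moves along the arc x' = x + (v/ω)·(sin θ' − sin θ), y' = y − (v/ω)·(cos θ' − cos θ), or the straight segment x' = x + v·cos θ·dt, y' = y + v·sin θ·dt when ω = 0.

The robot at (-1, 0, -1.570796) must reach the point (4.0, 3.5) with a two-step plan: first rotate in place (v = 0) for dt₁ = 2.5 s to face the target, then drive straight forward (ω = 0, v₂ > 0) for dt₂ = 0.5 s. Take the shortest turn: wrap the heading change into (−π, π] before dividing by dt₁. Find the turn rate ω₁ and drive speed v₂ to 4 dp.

ω₁ = 0.8726, v₂ = 12.2066

heading to target = atan2(3.5−0, 4−-1) = 0.6107
Δθ = wrap(0.6107 − -1.5708) = 2.1815; ω₁ = Δθ/dt₁ = 0.8726
distance = √((4−-1)² + (3.5−0)²) = 6.1033; v₂ = distance/dt₂ = 12.2066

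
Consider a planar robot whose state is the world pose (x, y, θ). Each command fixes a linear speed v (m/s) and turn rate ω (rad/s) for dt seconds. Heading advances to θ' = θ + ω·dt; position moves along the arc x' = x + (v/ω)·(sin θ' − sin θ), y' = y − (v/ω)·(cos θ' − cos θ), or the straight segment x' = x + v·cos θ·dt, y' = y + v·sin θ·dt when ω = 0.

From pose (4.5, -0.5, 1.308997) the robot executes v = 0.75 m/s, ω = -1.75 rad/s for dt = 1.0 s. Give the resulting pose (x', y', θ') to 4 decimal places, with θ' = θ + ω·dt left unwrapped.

θ' = 1.3090 + -1.75·1.0 = -0.4410
R = v/ω = 0.75/-1.75 = -0.4286
x' = 4.5 + -0.4286·(sin -0.4410 − sin 1.3090) = 5.0969
y' = -0.5 − -0.4286·(cos -0.4410 − cos 1.3090) = -0.2234

(5.0969, -0.2234, -0.4410)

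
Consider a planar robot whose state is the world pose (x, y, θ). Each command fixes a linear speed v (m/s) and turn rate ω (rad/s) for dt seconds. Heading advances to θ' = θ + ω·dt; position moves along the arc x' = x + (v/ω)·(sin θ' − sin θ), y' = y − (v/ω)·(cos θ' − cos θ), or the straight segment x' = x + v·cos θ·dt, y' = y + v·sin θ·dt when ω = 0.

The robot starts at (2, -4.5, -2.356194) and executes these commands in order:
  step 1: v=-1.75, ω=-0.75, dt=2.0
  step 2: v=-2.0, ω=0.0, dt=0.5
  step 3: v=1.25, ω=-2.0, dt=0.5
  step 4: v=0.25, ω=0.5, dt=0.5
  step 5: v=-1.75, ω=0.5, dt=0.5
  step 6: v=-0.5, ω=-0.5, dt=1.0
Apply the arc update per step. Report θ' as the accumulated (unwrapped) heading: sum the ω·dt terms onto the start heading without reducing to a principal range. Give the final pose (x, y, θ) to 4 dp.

step 1: θ'=-3.8562 (R=2.3333) → pose (5.1790, -4.3874, -3.8562)
step 2: θ'=-3.8562 (straight) → pose (5.9343, -5.0427, -3.8562)
step 3: θ'=-4.8562 (R=-0.6250) → pose (5.7254, -4.4811, -4.8562)
step 4: θ'=-4.6062 (R=0.5000) → pose (5.7277, -4.3564, -4.6062)
step 5: θ'=-4.3562 (R=-3.5000) → pose (5.9277, -5.2059, -4.3562)
step 6: θ'=-4.8562 (R=1.0000) → pose (5.9801, -5.6979, -4.8562)

(5.9801, -5.6979, -4.8562)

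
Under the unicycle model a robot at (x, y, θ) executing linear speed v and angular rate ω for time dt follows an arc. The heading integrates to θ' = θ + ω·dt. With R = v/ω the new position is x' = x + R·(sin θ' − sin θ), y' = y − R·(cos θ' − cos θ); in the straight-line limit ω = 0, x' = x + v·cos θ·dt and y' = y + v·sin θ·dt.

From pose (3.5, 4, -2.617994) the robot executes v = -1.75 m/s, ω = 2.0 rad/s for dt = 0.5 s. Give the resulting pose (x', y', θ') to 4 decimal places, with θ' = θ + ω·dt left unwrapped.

(3.9365, 4.7165, -1.6180)

θ' = -2.6180 + 2.0·0.5 = -1.6180
R = v/ω = -1.75/2.0 = -0.8750
x' = 3.5 + -0.8750·(sin -1.6180 − sin -2.6180) = 3.9365
y' = 4 − -0.8750·(cos -1.6180 − cos -2.6180) = 4.7165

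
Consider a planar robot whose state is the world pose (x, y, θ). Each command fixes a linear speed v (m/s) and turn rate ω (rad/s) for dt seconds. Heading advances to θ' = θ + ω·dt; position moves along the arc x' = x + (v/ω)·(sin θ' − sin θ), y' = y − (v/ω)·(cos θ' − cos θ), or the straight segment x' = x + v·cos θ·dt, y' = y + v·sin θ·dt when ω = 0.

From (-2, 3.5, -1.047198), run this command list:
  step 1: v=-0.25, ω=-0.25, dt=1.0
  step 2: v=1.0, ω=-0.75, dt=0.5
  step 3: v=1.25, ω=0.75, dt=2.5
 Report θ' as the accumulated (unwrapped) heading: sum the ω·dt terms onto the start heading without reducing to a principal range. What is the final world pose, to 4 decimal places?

(-0.0602, 1.4333, 0.2028)

step 1: θ'=-1.2972 (R=1.0000) → pose (-2.0968, 3.7298, -1.2972)
step 2: θ'=-1.6722 (R=-1.3333) → pose (-2.0540, 3.2346, -1.6722)
step 3: θ'=0.2028 (R=1.6667) → pose (-0.0602, 1.4333, 0.2028)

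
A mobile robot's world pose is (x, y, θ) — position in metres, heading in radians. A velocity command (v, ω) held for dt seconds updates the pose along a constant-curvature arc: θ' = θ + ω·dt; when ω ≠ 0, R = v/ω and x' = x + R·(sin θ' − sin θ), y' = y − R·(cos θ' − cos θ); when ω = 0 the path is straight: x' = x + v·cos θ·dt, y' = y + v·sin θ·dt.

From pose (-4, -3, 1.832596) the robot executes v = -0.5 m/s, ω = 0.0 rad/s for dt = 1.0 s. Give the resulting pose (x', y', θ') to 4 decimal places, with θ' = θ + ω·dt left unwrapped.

(-3.8706, -3.4830, 1.8326)

θ' = 1.8326 + 0.0·1.0 = 1.8326
ω = 0 → straight: x' = -4 + -0.5·cos(1.8326)·1.0 = -3.8706
y' = -3 + -0.5·sin(1.8326)·1.0 = -3.4830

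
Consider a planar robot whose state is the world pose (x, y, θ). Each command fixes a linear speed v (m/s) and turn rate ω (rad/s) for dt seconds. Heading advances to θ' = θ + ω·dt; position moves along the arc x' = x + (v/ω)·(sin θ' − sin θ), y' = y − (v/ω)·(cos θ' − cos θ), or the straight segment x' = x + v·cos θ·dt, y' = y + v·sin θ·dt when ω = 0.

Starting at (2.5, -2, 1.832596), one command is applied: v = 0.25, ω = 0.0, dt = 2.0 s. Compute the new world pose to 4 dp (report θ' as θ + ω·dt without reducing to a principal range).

(2.3706, -1.5170, 1.8326)

θ' = 1.8326 + 0.0·2.0 = 1.8326
ω = 0 → straight: x' = 2.5 + 0.25·cos(1.8326)·2.0 = 2.3706
y' = -2 + 0.25·sin(1.8326)·2.0 = -1.5170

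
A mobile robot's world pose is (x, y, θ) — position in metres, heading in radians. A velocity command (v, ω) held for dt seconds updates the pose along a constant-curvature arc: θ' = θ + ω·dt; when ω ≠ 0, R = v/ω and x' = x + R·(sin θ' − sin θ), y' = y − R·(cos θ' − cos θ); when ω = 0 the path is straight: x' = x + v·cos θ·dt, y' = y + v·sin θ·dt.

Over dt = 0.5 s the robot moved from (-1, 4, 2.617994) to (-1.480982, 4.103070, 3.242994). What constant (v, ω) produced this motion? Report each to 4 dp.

Δθ = 3.242994 − 2.617994 = 0.625000
ω = Δθ/dt = 0.625000/0.5 = 1.2500
R = Δx/(sin θ' − sin θ) = 0.8000
v = R·ω = 0.8000·1.2500 = 1.0000

v = 1.0000, ω = 1.2500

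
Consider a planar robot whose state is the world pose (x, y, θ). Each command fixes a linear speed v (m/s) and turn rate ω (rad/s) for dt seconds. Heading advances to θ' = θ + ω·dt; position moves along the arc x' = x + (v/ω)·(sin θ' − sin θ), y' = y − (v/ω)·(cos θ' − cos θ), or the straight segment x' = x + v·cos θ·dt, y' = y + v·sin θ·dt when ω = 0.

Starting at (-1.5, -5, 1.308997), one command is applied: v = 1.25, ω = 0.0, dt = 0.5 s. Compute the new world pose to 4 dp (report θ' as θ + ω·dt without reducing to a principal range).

(-1.3382, -4.3963, 1.3090)

θ' = 1.3090 + 0.0·0.5 = 1.3090
ω = 0 → straight: x' = -1.5 + 1.25·cos(1.3090)·0.5 = -1.3382
y' = -5 + 1.25·sin(1.3090)·0.5 = -4.3963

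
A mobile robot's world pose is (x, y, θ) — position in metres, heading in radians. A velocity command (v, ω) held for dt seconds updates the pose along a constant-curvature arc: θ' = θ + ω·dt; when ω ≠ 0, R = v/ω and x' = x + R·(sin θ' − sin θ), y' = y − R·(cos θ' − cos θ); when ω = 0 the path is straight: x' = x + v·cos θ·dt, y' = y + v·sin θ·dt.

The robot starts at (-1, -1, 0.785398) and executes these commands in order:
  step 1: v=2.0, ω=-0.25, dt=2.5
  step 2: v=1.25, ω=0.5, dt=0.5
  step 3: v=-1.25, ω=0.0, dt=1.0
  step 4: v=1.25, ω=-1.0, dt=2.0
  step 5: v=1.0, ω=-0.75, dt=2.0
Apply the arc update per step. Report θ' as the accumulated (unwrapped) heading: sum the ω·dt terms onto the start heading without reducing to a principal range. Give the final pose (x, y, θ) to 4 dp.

step 1: θ'=0.1604 (R=-8.0000) → pose (3.3792, 1.2405, 0.1604)
step 2: θ'=0.4104 (R=2.5000) → pose (3.9773, 1.4160, 0.4104)
step 3: θ'=0.4104 (straight) → pose (2.8311, 0.9172, 0.4104)
step 4: θ'=-1.5896 (R=-1.2500) → pose (4.5796, -0.2525, -1.5896)
step 5: θ'=-3.0896 (R=-1.3333) → pose (3.3158, -1.5589, -3.0896)

(3.3158, -1.5589, -3.0896)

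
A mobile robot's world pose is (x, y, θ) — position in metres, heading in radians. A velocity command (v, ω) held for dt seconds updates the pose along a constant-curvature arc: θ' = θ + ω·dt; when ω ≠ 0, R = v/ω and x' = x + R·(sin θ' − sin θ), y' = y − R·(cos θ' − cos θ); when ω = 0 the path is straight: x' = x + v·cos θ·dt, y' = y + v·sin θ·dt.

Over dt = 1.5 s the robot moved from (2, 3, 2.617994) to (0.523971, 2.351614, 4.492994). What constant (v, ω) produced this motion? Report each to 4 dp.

Δθ = 4.492994 − 2.617994 = 1.875000
ω = Δθ/dt = 1.875000/1.5 = 1.2500
R = Δx/(sin θ' − sin θ) = 1.0000
v = R·ω = 1.0000·1.2500 = 1.2500

v = 1.2500, ω = 1.2500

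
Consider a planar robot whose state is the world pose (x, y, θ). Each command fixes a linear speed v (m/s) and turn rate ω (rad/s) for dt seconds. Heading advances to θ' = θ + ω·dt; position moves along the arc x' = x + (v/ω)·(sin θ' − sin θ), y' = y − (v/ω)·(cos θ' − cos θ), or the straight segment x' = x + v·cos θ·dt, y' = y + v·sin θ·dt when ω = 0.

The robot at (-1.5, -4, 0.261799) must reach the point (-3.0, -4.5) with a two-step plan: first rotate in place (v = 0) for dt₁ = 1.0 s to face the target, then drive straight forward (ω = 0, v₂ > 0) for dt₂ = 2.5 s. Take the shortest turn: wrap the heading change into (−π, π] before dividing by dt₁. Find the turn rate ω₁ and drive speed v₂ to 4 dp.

heading to target = atan2(-4.5−-4, -3−-1.5) = -2.8198
Δθ = wrap(-2.8198 − 0.2618) = -3.0816; ω₁ = Δθ/dt₁ = -3.0816
distance = √((-3−-1.5)² + (-4.5−-4)²) = 1.5811; v₂ = distance/dt₂ = 0.6325

ω₁ = -3.0816, v₂ = 0.6325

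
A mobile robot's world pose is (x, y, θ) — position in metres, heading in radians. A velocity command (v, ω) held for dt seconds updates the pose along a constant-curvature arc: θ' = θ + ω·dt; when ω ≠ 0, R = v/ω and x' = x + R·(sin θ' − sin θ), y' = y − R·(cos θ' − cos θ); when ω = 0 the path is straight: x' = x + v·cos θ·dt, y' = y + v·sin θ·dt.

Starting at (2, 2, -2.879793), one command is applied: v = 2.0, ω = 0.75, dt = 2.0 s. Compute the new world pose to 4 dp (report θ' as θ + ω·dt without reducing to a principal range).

(0.0720, -1.0821, -1.3798)

θ' = -2.8798 + 0.75·2.0 = -1.3798
R = v/ω = 2.0/0.75 = 2.6667
x' = 2 + 2.6667·(sin -1.3798 − sin -2.8798) = 0.0720
y' = 2 − 2.6667·(cos -1.3798 − cos -2.8798) = -1.0821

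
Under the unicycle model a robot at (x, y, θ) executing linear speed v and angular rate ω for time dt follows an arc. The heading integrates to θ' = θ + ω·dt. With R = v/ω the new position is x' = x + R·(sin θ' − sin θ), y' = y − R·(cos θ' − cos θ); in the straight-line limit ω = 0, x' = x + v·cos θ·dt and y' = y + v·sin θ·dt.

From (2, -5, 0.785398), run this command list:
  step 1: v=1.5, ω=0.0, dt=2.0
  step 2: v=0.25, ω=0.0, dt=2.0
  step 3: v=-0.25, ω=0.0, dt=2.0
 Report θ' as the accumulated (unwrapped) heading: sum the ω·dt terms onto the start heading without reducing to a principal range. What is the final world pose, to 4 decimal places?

step 1: θ'=0.7854 (straight) → pose (4.1213, -2.8787, 0.7854)
step 2: θ'=0.7854 (straight) → pose (4.4749, -2.5251, 0.7854)
step 3: θ'=0.7854 (straight) → pose (4.1213, -2.8787, 0.7854)

(4.1213, -2.8787, 0.7854)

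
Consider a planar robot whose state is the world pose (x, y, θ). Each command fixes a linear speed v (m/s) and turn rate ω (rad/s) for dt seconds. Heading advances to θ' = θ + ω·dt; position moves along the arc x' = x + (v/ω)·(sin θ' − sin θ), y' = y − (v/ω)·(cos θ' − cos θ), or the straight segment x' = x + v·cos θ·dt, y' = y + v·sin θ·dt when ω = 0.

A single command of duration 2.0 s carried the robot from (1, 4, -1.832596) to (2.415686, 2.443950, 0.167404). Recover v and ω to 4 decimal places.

Δθ = 0.167404 − -1.832596 = 2.000000
ω = Δθ/dt = 2.000000/2.0 = 1.0000
R = −Δy/(cos θ' − cos θ) = 1.2500
v = R·ω = 1.2500·1.0000 = 1.2500

v = 1.2500, ω = 1.0000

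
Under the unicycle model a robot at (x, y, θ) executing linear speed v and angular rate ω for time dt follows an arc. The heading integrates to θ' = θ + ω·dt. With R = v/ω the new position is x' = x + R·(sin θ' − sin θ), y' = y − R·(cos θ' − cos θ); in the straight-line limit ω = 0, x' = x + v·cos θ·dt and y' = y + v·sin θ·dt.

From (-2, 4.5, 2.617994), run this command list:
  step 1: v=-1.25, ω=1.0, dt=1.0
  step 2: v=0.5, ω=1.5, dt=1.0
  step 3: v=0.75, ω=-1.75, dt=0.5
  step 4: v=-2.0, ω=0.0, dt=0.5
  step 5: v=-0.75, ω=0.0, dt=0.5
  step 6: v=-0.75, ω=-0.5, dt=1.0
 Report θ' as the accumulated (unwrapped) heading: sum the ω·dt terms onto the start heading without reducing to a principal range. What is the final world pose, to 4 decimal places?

(0.1443, 5.4656, 3.7430)

step 1: θ'=3.6180 (R=-1.2500) → pose (-0.8018, 4.4717, 3.6180)
step 2: θ'=5.1180 (R=0.3333) → pose (-0.9552, 4.0440, 5.1180)
step 3: θ'=4.2430 (R=-0.4286) → pose (-0.9668, 3.6810, 4.2430)
step 4: θ'=4.2430 (straight) → pose (-0.5144, 4.5729, 4.2430)
step 5: θ'=4.2430 (straight) → pose (-0.3448, 4.9073, 4.2430)
step 6: θ'=3.7430 (R=1.5000) → pose (0.1443, 5.4656, 3.7430)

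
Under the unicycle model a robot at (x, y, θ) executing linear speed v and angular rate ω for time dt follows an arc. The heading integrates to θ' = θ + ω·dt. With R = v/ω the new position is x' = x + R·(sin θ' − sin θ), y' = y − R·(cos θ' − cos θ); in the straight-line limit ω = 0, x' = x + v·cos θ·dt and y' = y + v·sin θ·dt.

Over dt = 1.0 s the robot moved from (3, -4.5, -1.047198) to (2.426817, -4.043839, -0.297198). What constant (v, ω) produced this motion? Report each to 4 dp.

Δθ = -0.297198 − -1.047198 = 0.750000
ω = Δθ/dt = 0.750000/1.0 = 0.7500
R = Δx/(sin θ' − sin θ) = -1.0000
v = R·ω = -1.0000·0.7500 = -0.7500

v = -0.7500, ω = 0.7500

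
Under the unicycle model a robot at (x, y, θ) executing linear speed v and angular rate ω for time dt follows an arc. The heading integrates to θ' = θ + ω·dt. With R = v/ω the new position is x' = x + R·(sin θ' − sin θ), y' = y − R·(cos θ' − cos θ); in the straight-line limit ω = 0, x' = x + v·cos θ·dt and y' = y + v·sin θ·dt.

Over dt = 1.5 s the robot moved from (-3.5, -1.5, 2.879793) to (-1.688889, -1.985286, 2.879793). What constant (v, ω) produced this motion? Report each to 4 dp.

v = -1.2500, ω = 0.0000

Δθ = 2.879793 − 2.879793 = 0.000000
ω = Δθ/dt = 0.000000/1.5 = 0.0000
ω = 0 → v = (Δx·cos θ + Δy·sin θ)/dt = -1.2500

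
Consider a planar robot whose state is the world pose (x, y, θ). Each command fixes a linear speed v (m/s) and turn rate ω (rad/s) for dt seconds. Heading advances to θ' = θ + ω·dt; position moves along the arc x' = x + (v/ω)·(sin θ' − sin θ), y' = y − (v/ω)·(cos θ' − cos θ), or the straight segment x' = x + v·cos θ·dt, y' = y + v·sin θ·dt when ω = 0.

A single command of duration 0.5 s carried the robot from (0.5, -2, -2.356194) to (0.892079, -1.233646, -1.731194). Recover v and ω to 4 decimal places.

v = -1.7500, ω = 1.2500

Δθ = -1.731194 − -2.356194 = 0.625000
ω = Δθ/dt = 0.625000/0.5 = 1.2500
R = −Δy/(cos θ' − cos θ) = -1.4000
v = R·ω = -1.4000·1.2500 = -1.7500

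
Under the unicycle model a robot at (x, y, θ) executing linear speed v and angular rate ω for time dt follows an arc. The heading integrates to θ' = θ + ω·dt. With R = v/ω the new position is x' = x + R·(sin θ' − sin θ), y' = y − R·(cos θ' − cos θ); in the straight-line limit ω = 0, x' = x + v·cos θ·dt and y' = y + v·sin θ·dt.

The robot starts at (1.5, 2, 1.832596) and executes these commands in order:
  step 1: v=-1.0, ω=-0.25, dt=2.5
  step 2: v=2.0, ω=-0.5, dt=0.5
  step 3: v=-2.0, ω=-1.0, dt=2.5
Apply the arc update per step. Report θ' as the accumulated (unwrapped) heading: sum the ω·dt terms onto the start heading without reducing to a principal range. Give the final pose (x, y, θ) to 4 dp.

step 1: θ'=1.2076 (R=4.0000) → pose (1.3754, -0.4563, 1.2076)
step 2: θ'=0.9576 (R=-4.0000) → pose (1.8432, 0.4245, 0.9576)
step 3: θ'=-1.5424 (R=2.0000) → pose (-1.7916, 1.5187, -1.5424)

(-1.7916, 1.5187, -1.5424)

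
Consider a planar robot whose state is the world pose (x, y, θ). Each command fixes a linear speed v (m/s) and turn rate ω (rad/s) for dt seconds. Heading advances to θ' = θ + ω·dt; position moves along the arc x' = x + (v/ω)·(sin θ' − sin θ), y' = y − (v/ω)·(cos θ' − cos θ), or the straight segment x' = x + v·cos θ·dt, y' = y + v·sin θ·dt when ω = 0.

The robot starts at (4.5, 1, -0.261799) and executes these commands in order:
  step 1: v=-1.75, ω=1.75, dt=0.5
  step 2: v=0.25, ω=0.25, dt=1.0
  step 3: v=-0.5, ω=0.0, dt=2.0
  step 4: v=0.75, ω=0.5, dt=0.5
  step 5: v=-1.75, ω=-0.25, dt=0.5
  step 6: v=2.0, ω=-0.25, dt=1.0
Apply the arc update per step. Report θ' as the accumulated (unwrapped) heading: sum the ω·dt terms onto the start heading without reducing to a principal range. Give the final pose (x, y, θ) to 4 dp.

step 1: θ'=0.6132 (R=-1.0000) → pose (3.6657, 0.8519, 0.6132)
step 2: θ'=0.8632 (R=1.0000) → pose (3.8501, 1.0197, 0.8632)
step 3: θ'=0.8632 (straight) → pose (3.2001, 0.2598, 0.8632)
step 4: θ'=1.1132 (R=1.5000) → pose (3.4059, 0.5721, 1.1132)
step 5: θ'=0.9882 (R=7.0000) → pose (2.9713, -0.1867, 0.9882)
step 6: θ'=0.7382 (R=-8.0000) → pose (4.2680, 1.3292, 0.7382)

(4.2680, 1.3292, 0.7382)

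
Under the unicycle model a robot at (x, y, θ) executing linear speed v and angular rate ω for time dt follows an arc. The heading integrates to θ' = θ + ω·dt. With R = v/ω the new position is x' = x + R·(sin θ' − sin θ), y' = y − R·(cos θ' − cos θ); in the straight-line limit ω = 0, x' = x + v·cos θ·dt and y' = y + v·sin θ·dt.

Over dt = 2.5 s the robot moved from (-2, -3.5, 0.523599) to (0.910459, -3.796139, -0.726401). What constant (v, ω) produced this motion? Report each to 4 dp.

v = 1.2500, ω = -0.5000

Δθ = -0.726401 − 0.523599 = -1.250000
ω = Δθ/dt = -1.250000/2.5 = -0.5000
R = Δx/(sin θ' − sin θ) = -2.5000
v = R·ω = -2.5000·-0.5000 = 1.2500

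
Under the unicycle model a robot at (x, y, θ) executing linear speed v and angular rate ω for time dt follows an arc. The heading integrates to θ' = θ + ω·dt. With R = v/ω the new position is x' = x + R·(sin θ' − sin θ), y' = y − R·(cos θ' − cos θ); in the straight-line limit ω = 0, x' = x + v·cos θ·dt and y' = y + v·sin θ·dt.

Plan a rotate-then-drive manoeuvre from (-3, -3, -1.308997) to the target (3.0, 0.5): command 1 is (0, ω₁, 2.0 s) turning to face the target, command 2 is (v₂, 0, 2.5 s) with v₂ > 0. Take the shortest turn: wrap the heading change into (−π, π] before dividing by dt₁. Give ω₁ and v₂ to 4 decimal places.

heading to target = atan2(0.5−-3, 3−-3) = 0.5281
Δθ = wrap(0.5281 − -1.3090) = 1.8371; ω₁ = Δθ/dt₁ = 0.9185
distance = √((3−-3)² + (0.5−-3)²) = 6.9462; v₂ = distance/dt₂ = 2.7785

ω₁ = 0.9185, v₂ = 2.7785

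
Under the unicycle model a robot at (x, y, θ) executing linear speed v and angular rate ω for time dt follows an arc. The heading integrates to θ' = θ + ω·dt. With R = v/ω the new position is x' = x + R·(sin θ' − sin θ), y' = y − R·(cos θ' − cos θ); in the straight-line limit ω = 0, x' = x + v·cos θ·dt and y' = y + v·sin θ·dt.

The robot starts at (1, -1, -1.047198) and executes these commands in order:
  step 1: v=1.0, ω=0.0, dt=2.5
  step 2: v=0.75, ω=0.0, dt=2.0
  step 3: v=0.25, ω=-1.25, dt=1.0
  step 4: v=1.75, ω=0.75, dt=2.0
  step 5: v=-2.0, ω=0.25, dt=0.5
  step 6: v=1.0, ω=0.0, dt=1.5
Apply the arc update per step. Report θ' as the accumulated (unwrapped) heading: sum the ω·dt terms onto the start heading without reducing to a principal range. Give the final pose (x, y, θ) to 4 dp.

(3.4835, -8.1412, -0.6722)

step 1: θ'=-1.0472 (straight) → pose (2.2500, -3.1651, -1.0472)
step 2: θ'=-1.0472 (straight) → pose (3.0000, -4.4641, -1.0472)
step 3: θ'=-2.2972 (R=-0.2000) → pose (2.9763, -4.6969, -2.2972)
step 4: θ'=-0.7972 (R=2.3333) → pose (3.0514, -7.8770, -0.7972)
step 5: θ'=-0.6722 (R=-8.0000) → pose (2.3098, -7.2071, -0.6722)
step 6: θ'=-0.6722 (straight) → pose (3.4835, -8.1412, -0.6722)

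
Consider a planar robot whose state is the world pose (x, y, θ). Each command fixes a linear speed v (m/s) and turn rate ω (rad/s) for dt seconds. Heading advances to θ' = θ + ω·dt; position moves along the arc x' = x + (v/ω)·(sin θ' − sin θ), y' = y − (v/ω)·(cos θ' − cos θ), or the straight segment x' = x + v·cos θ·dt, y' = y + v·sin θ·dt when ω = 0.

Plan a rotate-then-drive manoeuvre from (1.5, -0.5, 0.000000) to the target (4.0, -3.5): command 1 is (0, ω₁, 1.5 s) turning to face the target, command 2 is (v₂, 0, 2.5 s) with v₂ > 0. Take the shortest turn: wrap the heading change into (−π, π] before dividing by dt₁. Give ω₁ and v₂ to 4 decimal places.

ω₁ = -0.5840, v₂ = 1.5620

heading to target = atan2(-3.5−-0.5, 4−1.5) = -0.8761
Δθ = wrap(-0.8761 − 0.0000) = -0.8761; ω₁ = Δθ/dt₁ = -0.5840
distance = √((4−1.5)² + (-3.5−-0.5)²) = 3.9051; v₂ = distance/dt₂ = 1.5620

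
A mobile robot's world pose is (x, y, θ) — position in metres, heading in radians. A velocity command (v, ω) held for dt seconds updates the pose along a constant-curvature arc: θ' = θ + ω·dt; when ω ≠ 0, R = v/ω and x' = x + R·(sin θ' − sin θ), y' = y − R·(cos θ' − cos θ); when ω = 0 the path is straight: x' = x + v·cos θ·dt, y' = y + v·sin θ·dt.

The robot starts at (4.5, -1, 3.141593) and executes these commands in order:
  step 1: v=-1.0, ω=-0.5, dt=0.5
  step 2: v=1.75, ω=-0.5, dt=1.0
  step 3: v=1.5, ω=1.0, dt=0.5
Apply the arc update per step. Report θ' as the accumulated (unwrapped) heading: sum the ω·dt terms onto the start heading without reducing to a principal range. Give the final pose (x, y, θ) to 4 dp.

step 1: θ'=2.8916 (R=2.0000) → pose (4.9948, -1.0622, 2.8916)
step 2: θ'=2.3916 (R=-3.5000) → pose (3.4750, -0.2319, 2.3916)
step 3: θ'=2.8916 (R=1.5000) → pose (2.8236, 0.1239, 2.8916)

(2.8236, 0.1239, 2.8916)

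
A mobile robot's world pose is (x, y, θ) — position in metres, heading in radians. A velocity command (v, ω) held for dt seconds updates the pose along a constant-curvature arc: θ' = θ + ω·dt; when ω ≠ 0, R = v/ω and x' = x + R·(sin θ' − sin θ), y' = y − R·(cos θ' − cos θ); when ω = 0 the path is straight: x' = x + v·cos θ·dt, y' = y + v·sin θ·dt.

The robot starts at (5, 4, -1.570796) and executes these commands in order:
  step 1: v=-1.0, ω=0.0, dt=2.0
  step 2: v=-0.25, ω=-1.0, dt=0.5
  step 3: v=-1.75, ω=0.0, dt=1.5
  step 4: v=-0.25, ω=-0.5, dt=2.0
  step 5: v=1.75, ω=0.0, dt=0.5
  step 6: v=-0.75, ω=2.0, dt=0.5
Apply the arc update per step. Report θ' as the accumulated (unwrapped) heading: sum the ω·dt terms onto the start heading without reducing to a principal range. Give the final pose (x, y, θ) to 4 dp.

(6.1223, 8.8149, -2.0708)

step 1: θ'=-1.5708 (straight) → pose (5.0000, 6.0000, -1.5708)
step 2: θ'=-2.0708 (R=0.2500) → pose (5.0306, 6.1199, -2.0708)
step 3: θ'=-2.0708 (straight) → pose (6.2891, 8.4235, -2.0708)
step 4: θ'=-3.0708 (R=0.5000) → pose (6.6925, 8.6825, -3.0708)
step 5: θ'=-3.0708 (straight) → pose (5.8197, 8.6207, -3.0708)
step 6: θ'=-2.0708 (R=-0.3750) → pose (6.1223, 8.8149, -2.0708)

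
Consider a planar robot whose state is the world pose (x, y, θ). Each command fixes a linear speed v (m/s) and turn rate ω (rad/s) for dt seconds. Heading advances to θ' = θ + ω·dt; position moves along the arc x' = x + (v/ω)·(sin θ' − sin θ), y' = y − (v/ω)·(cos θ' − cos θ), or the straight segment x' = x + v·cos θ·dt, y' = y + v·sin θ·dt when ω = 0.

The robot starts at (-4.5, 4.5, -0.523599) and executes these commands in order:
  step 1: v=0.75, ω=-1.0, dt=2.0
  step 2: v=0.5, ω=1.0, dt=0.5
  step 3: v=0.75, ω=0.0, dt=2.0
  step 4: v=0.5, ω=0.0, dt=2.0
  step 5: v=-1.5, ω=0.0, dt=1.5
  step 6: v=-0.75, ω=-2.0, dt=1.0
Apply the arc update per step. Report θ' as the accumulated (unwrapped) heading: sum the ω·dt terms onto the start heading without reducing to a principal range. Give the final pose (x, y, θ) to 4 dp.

step 1: θ'=-2.5236 (R=-0.7500) → pose (-4.4404, 3.2392, -2.5236)
step 2: θ'=-2.0236 (R=0.5000) → pose (-4.6004, 3.0504, -2.0236)
step 3: θ'=-2.0236 (straight) → pose (-5.2566, 1.7016, -2.0236)
step 4: θ'=-2.0236 (straight) → pose (-5.6941, 0.8024, -2.0236)
step 5: θ'=-2.0236 (straight) → pose (-4.7097, 2.8256, -2.0236)
step 6: θ'=-4.0236 (R=0.3750) → pose (-4.0830, 2.8999, -4.0236)

(-4.0830, 2.8999, -4.0236)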